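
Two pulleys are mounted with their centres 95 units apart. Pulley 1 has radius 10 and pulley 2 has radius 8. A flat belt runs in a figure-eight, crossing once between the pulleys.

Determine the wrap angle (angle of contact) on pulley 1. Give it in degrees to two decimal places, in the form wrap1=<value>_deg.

wrap1=201.84_deg

crossed belt: β = asin((r1+r2)/C) = asin(18/95) = 10.9221°
wrap1 = wrap2 = π + 2β = 201.8441°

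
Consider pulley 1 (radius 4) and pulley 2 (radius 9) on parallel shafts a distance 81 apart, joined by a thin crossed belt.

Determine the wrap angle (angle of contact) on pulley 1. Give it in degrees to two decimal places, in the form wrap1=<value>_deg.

crossed belt: β = asin((r1+r2)/C) = asin(13/81) = 9.2356°
wrap1 = wrap2 = π + 2β = 198.4711°

wrap1=198.47_deg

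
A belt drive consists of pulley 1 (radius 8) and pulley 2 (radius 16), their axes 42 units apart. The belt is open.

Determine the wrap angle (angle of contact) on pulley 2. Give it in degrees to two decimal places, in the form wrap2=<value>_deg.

open belt: β = asin((r2−r1)/C) = asin(8/42) = 10.9806°
wrap1 = π − 2β = 158.0388°
wrap2 = π + 2β = 201.9612°

wrap2=201.96_deg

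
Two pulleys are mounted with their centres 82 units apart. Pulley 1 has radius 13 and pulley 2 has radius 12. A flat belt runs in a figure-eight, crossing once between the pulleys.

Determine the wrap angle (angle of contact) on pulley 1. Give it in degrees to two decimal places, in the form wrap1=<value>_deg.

wrap1=215.50_deg

crossed belt: β = asin((r1+r2)/C) = asin(25/82) = 17.7508°
wrap1 = wrap2 = π + 2β = 215.5017°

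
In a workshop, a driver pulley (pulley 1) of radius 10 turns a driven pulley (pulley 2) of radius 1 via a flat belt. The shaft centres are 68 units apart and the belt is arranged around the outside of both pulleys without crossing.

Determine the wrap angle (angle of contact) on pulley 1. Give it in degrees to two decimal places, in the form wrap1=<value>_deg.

wrap1=195.21_deg

open belt: β = asin((r2−r1)/C) = asin(-9/68) = -7.6056°
wrap1 = π − 2β = 195.2112°
wrap2 = π + 2β = 164.7888°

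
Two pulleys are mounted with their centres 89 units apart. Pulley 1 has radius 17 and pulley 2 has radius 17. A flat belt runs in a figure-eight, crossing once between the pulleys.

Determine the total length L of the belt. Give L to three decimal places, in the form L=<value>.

crossed belt: β = asin((r1+r2)/C) = asin(34/89) = 22.4590°
wrap1 = wrap2 = π + 2β = 224.9180°
tangent length = C·cosβ = 82.2496
L = (r1+r2)·wrap + 2·C·cosβ = 34·3.9256 + 2·82.2496 = 297.9683

L=297.968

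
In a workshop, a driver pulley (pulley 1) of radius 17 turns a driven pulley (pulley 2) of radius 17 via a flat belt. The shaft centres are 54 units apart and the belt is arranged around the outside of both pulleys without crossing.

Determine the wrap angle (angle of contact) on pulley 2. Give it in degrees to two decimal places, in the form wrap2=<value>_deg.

open belt: β = asin((r2−r1)/C) = asin(0/54) = 0.0000°
wrap1 = π − 2β = 180.0000°
wrap2 = π + 2β = 180.0000°

wrap2=180.00_deg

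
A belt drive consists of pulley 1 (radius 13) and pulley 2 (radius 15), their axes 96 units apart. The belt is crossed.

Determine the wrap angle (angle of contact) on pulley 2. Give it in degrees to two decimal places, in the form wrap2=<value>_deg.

wrap2=213.92_deg

crossed belt: β = asin((r1+r2)/C) = asin(28/96) = 16.9578°
wrap1 = wrap2 = π + 2β = 213.9155°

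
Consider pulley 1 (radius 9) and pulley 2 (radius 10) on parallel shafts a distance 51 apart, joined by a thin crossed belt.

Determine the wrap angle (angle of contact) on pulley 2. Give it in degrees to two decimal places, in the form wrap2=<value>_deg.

crossed belt: β = asin((r1+r2)/C) = asin(19/51) = 21.8729°
wrap1 = wrap2 = π + 2β = 223.7458°

wrap2=223.75_deg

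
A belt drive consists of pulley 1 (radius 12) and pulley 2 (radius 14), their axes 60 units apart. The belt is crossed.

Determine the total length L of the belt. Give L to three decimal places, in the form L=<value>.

crossed belt: β = asin((r1+r2)/C) = asin(26/60) = 25.6793°
wrap1 = wrap2 = π + 2β = 231.3586°
tangent length = C·cosβ = 54.0740
L = (r1+r2)·wrap + 2·C·cosβ = 26·4.0380 + 2·54.0740 = 213.1352

L=213.135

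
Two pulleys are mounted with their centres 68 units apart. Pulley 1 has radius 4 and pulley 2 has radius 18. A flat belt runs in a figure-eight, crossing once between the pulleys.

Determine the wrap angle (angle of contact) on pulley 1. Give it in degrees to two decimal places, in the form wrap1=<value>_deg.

wrap1=217.75_deg

crossed belt: β = asin((r1+r2)/C) = asin(22/68) = 18.8765°
wrap1 = wrap2 = π + 2β = 217.7530°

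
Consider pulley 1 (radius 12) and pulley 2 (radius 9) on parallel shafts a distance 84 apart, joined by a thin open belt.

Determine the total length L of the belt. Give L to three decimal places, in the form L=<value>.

L=234.081

open belt: β = asin((r2−r1)/C) = asin(-3/84) = -2.0467°
wrap1 = π − 2β = 184.0934°
wrap2 = π + 2β = 175.9066°
tangent length = C·cosβ = 83.9464
L = r1·wrap1 + r2·wrap2 + 2·C·cosβ = 12·3.2130 + 9·3.0701 + 2·83.9464 = 234.0806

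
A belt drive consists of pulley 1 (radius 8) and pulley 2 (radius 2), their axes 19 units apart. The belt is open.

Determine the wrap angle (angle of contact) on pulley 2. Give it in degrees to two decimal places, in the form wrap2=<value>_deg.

wrap2=143.18_deg

open belt: β = asin((r2−r1)/C) = asin(-6/19) = -18.4085°
wrap1 = π − 2β = 216.8170°
wrap2 = π + 2β = 143.1830°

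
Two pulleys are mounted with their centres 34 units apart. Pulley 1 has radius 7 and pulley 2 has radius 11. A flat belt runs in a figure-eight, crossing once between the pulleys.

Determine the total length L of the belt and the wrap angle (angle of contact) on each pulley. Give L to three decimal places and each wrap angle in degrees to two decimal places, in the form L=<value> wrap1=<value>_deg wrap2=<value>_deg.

crossed belt: β = asin((r1+r2)/C) = asin(18/34) = 31.9657°
wrap1 = wrap2 = π + 2β = 243.9314°
tangent length = C·cosβ = 28.8444
L = (r1+r2)·wrap + 2·C·cosβ = 18·4.2574 + 2·28.8444 = 134.3221

L=134.322 wrap1=243.93_deg wrap2=243.93_deg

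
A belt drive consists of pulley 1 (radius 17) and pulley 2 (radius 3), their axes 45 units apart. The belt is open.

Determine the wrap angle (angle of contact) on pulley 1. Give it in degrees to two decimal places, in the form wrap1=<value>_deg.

open belt: β = asin((r2−r1)/C) = asin(-14/45) = -18.1262°
wrap1 = π − 2β = 216.2524°
wrap2 = π + 2β = 143.7476°

wrap1=216.25_deg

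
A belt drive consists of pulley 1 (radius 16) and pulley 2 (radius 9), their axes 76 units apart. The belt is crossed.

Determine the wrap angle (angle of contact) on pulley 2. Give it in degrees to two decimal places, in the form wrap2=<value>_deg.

crossed belt: β = asin((r1+r2)/C) = asin(25/76) = 19.2049°
wrap1 = wrap2 = π + 2β = 218.4098°

wrap2=218.41_deg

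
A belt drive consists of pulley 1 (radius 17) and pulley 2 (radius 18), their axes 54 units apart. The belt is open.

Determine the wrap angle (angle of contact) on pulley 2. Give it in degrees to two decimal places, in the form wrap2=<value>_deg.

open belt: β = asin((r2−r1)/C) = asin(1/54) = 1.0611°
wrap1 = π − 2β = 177.8778°
wrap2 = π + 2β = 182.1222°

wrap2=182.12_deg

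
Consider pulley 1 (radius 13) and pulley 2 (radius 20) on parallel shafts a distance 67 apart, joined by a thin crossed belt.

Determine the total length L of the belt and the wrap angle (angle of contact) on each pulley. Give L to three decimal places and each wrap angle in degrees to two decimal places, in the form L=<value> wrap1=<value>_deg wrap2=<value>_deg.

L=254.282 wrap1=239.01_deg wrap2=239.01_deg

crossed belt: β = asin((r1+r2)/C) = asin(33/67) = 29.5075°
wrap1 = wrap2 = π + 2β = 239.0150°
tangent length = C·cosβ = 58.3095
L = (r1+r2)·wrap + 2·C·cosβ = 33·4.1716 + 2·58.3095 = 254.2818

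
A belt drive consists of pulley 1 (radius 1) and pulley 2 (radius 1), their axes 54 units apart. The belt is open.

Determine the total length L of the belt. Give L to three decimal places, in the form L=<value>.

L=114.283

open belt: β = asin((r2−r1)/C) = asin(0/54) = 0.0000°
wrap1 = π − 2β = 180.0000°
wrap2 = π + 2β = 180.0000°
tangent length = C·cosβ = 54.0000
L = r1·wrap1 + r2·wrap2 + 2·C·cosβ = 1·3.1416 + 1·3.1416 + 2·54.0000 = 114.2832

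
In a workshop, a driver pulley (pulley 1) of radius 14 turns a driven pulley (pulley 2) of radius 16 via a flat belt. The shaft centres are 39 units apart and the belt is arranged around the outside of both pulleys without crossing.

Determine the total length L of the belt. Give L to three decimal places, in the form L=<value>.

open belt: β = asin((r2−r1)/C) = asin(2/39) = 2.9395°
wrap1 = π − 2β = 174.1209°
wrap2 = π + 2β = 185.8791°
tangent length = C·cosβ = 38.9487
L = r1·wrap1 + r2·wrap2 + 2·C·cosβ = 14·3.0390 + 16·3.2442 + 2·38.9487 = 172.3504

L=172.350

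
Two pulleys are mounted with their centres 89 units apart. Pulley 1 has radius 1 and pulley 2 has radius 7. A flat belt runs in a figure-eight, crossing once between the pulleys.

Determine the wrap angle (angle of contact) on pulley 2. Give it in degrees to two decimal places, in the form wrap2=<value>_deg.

crossed belt: β = asin((r1+r2)/C) = asin(8/89) = 5.1571°
wrap1 = wrap2 = π + 2β = 190.3143°

wrap2=190.31_deg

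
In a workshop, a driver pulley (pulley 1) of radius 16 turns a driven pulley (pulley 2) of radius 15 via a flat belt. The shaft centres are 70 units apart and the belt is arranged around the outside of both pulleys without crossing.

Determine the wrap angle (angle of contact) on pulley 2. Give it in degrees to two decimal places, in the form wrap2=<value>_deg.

open belt: β = asin((r2−r1)/C) = asin(-1/70) = -0.8185°
wrap1 = π − 2β = 181.6371°
wrap2 = π + 2β = 178.3629°

wrap2=178.36_deg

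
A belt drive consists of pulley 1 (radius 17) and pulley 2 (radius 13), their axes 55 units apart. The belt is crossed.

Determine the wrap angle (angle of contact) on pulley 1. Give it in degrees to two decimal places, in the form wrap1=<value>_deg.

crossed belt: β = asin((r1+r2)/C) = asin(30/55) = 33.0557°
wrap1 = wrap2 = π + 2β = 246.1115°

wrap1=246.11_deg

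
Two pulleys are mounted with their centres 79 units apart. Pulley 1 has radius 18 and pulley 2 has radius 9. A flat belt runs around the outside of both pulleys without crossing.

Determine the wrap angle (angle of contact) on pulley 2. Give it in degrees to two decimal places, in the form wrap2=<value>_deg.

wrap2=166.92_deg

open belt: β = asin((r2−r1)/C) = asin(-9/79) = -6.5416°
wrap1 = π − 2β = 193.0831°
wrap2 = π + 2β = 166.9169°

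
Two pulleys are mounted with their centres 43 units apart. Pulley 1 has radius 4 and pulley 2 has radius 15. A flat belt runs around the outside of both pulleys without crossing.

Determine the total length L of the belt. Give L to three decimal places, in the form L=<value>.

L=148.520

open belt: β = asin((r2−r1)/C) = asin(11/43) = 14.8218°
wrap1 = π − 2β = 150.3564°
wrap2 = π + 2β = 209.6436°
tangent length = C·cosβ = 41.5692
L = r1·wrap1 + r2·wrap2 + 2·C·cosβ = 4·2.6242 + 15·3.6590 + 2·41.5692 = 148.5199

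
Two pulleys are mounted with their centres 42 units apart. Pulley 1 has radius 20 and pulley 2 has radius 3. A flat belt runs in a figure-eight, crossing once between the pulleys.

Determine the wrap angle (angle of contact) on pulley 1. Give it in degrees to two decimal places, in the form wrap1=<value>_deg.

crossed belt: β = asin((r1+r2)/C) = asin(23/42) = 33.2038°
wrap1 = wrap2 = π + 2β = 246.4076°

wrap1=246.41_deg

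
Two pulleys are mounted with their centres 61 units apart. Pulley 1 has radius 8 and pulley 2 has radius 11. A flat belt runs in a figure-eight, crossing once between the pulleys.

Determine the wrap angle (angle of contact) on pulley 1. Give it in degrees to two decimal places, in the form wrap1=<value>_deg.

wrap1=216.30_deg

crossed belt: β = asin((r1+r2)/C) = asin(19/61) = 18.1482°
wrap1 = wrap2 = π + 2β = 216.2963°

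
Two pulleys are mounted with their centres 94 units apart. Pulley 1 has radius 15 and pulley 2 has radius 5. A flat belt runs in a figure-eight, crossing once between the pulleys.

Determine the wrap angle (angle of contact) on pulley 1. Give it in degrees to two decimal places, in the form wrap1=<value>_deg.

wrap1=204.57_deg

crossed belt: β = asin((r1+r2)/C) = asin(20/94) = 12.2845°
wrap1 = wrap2 = π + 2β = 204.5690°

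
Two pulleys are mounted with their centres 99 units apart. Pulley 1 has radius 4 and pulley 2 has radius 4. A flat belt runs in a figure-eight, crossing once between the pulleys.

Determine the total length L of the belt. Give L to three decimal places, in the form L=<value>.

L=223.780

crossed belt: β = asin((r1+r2)/C) = asin(8/99) = 4.6350°
wrap1 = wrap2 = π + 2β = 189.2700°
tangent length = C·cosβ = 98.6762
L = (r1+r2)·wrap + 2·C·cosβ = 8·3.3034 + 2·98.6762 = 223.7796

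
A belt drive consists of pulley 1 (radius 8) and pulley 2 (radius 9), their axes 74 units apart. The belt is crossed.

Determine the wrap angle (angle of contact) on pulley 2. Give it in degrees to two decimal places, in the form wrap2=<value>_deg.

wrap2=206.56_deg

crossed belt: β = asin((r1+r2)/C) = asin(17/74) = 13.2812°
wrap1 = wrap2 = π + 2β = 206.5623°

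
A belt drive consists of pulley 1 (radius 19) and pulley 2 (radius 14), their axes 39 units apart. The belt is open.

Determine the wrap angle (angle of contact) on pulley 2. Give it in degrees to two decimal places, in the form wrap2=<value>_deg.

wrap2=165.27_deg

open belt: β = asin((r2−r1)/C) = asin(-5/39) = -7.3659°
wrap1 = π − 2β = 194.7318°
wrap2 = π + 2β = 165.2682°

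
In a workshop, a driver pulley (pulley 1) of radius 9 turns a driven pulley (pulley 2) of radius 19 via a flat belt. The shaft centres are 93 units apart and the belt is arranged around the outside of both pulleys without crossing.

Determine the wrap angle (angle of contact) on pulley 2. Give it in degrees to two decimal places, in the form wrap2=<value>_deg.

open belt: β = asin((r2−r1)/C) = asin(10/93) = 6.1728°
wrap1 = π − 2β = 167.6545°
wrap2 = π + 2β = 192.3455°

wrap2=192.35_deg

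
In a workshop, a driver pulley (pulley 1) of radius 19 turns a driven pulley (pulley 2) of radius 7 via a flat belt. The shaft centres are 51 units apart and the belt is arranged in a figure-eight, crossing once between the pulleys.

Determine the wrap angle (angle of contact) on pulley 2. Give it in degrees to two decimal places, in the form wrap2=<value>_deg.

wrap2=241.30_deg

crossed belt: β = asin((r1+r2)/C) = asin(26/51) = 30.6508°
wrap1 = wrap2 = π + 2β = 241.3015°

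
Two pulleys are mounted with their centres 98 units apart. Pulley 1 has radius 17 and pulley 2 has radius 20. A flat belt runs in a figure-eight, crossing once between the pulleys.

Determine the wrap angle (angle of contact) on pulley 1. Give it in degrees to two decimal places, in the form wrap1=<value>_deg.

crossed belt: β = asin((r1+r2)/C) = asin(37/98) = 22.1821°
wrap1 = wrap2 = π + 2β = 224.3641°

wrap1=224.36_deg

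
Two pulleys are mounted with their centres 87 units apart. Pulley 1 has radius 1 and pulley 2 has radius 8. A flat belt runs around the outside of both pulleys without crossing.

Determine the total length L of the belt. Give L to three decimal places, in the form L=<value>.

open belt: β = asin((r2−r1)/C) = asin(7/87) = 4.6150°
wrap1 = π − 2β = 170.7700°
wrap2 = π + 2β = 189.2300°
tangent length = C·cosβ = 86.7179
L = r1·wrap1 + r2·wrap2 + 2·C·cosβ = 1·2.9805 + 8·3.3027 + 2·86.7179 = 202.8379

L=202.838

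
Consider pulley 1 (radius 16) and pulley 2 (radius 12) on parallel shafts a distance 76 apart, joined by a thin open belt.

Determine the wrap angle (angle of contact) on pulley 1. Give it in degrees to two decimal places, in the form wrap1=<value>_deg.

wrap1=186.03_deg

open belt: β = asin((r2−r1)/C) = asin(-4/76) = -3.0170°
wrap1 = π − 2β = 186.0339°
wrap2 = π + 2β = 173.9661°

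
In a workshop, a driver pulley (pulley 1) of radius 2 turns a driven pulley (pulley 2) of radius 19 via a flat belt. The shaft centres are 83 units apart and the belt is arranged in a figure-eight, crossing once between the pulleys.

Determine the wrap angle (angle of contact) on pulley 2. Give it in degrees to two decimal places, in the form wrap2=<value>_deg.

crossed belt: β = asin((r1+r2)/C) = asin(21/83) = 14.6558°
wrap1 = wrap2 = π + 2β = 209.3116°

wrap2=209.31_deg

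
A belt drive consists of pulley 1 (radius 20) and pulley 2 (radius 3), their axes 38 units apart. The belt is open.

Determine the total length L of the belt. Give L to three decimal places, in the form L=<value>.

L=155.997

open belt: β = asin((r2−r1)/C) = asin(-17/38) = -26.5750°
wrap1 = π − 2β = 233.1499°
wrap2 = π + 2β = 126.8501°
tangent length = C·cosβ = 33.9853
L = r1·wrap1 + r2·wrap2 + 2·C·cosβ = 20·4.0692 + 3·2.2140 + 2·33.9853 = 155.9971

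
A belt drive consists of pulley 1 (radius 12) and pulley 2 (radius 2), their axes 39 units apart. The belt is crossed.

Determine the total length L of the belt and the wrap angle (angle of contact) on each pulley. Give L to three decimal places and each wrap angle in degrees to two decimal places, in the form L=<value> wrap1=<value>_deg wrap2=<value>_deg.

crossed belt: β = asin((r1+r2)/C) = asin(14/39) = 21.0372°
wrap1 = wrap2 = π + 2β = 222.0744°
tangent length = C·cosβ = 36.4005
L = (r1+r2)·wrap + 2·C·cosβ = 14·3.8759 + 2·36.4005 = 127.0641

L=127.064 wrap1=222.07_deg wrap2=222.07_deg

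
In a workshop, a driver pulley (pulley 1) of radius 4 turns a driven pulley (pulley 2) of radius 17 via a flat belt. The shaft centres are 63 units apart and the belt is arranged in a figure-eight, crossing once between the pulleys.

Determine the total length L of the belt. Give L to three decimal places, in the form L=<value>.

crossed belt: β = asin((r1+r2)/C) = asin(21/63) = 19.4712°
wrap1 = wrap2 = π + 2β = 218.9424°
tangent length = C·cosβ = 59.3970
L = (r1+r2)·wrap + 2·C·cosβ = 21·3.8213 + 2·59.3970 = 199.0405

L=199.041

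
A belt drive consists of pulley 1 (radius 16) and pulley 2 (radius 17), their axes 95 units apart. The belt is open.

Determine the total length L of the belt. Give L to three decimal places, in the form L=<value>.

L=293.683

open belt: β = asin((r2−r1)/C) = asin(1/95) = 0.6031°
wrap1 = π − 2β = 178.7938°
wrap2 = π + 2β = 181.2062°
tangent length = C·cosβ = 94.9947
L = r1·wrap1 + r2·wrap2 + 2·C·cosβ = 16·3.1205 + 17·3.1626 + 2·94.9947 = 293.6831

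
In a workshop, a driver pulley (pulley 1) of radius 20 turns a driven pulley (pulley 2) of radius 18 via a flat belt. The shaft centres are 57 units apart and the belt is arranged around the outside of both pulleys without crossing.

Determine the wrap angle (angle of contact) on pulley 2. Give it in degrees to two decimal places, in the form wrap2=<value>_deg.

open belt: β = asin((r2−r1)/C) = asin(-2/57) = -2.0108°
wrap1 = π − 2β = 184.0216°
wrap2 = π + 2β = 175.9784°

wrap2=175.98_deg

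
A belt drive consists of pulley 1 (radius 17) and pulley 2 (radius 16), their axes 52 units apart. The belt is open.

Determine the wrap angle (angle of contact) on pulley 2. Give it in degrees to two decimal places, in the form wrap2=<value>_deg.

open belt: β = asin((r2−r1)/C) = asin(-1/52) = -1.1019°
wrap1 = π − 2β = 182.2038°
wrap2 = π + 2β = 177.7962°

wrap2=177.80_deg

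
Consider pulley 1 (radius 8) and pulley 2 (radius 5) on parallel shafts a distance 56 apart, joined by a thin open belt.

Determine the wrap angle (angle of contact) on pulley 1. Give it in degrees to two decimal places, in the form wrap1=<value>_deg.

open belt: β = asin((r2−r1)/C) = asin(-3/56) = -3.0709°
wrap1 = π − 2β = 186.1418°
wrap2 = π + 2β = 173.8582°

wrap1=186.14_deg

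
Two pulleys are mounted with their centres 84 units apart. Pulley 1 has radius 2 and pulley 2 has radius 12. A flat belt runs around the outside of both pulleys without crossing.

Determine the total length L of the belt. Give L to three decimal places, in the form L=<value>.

open belt: β = asin((r2−r1)/C) = asin(10/84) = 6.8371°
wrap1 = π − 2β = 166.3257°
wrap2 = π + 2β = 193.6743°
tangent length = C·cosβ = 83.4026
L = r1·wrap1 + r2·wrap2 + 2·C·cosβ = 2·2.9029 + 12·3.3803 + 2·83.4026 = 213.1742

L=213.174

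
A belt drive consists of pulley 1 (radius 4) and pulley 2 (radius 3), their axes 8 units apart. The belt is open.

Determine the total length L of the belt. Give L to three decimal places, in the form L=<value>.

open belt: β = asin((r2−r1)/C) = asin(-1/8) = -7.1808°
wrap1 = π − 2β = 194.3615°
wrap2 = π + 2β = 165.6385°
tangent length = C·cosβ = 7.9373
L = r1·wrap1 + r2·wrap2 + 2·C·cosβ = 4·3.3922 + 3·2.8909 + 2·7.9373 = 38.1163

L=38.116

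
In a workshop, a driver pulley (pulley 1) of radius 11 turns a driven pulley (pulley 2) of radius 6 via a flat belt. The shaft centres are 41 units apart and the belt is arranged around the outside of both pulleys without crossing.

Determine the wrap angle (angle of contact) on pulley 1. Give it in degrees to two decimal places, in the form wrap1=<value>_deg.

wrap1=194.01_deg

open belt: β = asin((r2−r1)/C) = asin(-5/41) = -7.0047°
wrap1 = π − 2β = 194.0095°
wrap2 = π + 2β = 165.9905°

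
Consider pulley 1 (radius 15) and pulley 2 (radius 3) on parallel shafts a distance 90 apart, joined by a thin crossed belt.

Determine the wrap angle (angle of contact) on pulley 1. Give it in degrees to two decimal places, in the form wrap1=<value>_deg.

crossed belt: β = asin((r1+r2)/C) = asin(18/90) = 11.5370°
wrap1 = wrap2 = π + 2β = 203.0739°

wrap1=203.07_deg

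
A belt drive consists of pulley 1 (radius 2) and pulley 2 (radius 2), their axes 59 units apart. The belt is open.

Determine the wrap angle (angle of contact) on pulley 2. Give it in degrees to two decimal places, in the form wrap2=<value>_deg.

wrap2=180.00_deg

open belt: β = asin((r2−r1)/C) = asin(0/59) = 0.0000°
wrap1 = π − 2β = 180.0000°
wrap2 = π + 2β = 180.0000°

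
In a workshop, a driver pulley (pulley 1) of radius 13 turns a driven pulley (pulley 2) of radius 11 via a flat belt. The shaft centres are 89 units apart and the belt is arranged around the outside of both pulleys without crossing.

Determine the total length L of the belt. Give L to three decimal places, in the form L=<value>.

open belt: β = asin((r2−r1)/C) = asin(-2/89) = -1.2877°
wrap1 = π − 2β = 182.5753°
wrap2 = π + 2β = 177.4247°
tangent length = C·cosβ = 88.9775
L = r1·wrap1 + r2·wrap2 + 2·C·cosβ = 13·3.1865 + 11·3.0966 + 2·88.9775 = 253.4432

L=253.443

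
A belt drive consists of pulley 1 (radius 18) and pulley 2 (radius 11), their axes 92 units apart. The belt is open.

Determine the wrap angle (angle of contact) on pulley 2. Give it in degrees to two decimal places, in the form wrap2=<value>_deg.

open belt: β = asin((r2−r1)/C) = asin(-7/92) = -4.3637°
wrap1 = π − 2β = 188.7274°
wrap2 = π + 2β = 171.2726°

wrap2=171.27_deg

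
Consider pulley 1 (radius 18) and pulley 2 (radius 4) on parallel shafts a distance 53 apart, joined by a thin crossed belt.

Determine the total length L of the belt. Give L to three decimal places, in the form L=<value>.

crossed belt: β = asin((r1+r2)/C) = asin(22/53) = 24.5253°
wrap1 = wrap2 = π + 2β = 229.0505°
tangent length = C·cosβ = 48.2183
L = (r1+r2)·wrap + 2·C·cosβ = 22·3.9977 + 2·48.2183 = 184.3856

L=184.386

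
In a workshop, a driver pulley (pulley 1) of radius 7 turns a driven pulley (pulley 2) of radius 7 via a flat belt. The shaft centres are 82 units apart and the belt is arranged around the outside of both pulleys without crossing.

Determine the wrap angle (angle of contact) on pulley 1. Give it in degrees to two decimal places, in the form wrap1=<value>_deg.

wrap1=180.00_deg

open belt: β = asin((r2−r1)/C) = asin(0/82) = 0.0000°
wrap1 = π − 2β = 180.0000°
wrap2 = π + 2β = 180.0000°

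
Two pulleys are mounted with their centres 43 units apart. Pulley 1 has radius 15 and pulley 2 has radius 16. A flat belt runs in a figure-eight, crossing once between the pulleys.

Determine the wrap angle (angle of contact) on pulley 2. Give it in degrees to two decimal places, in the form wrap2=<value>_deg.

wrap2=272.26_deg

crossed belt: β = asin((r1+r2)/C) = asin(31/43) = 46.1313°
wrap1 = wrap2 = π + 2β = 272.2627°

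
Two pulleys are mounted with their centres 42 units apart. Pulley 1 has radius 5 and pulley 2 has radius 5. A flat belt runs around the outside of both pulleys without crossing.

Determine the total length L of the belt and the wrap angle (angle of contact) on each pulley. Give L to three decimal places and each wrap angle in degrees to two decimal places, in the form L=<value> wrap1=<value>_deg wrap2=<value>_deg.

open belt: β = asin((r2−r1)/C) = asin(0/42) = 0.0000°
wrap1 = π − 2β = 180.0000°
wrap2 = π + 2β = 180.0000°
tangent length = C·cosβ = 42.0000
L = r1·wrap1 + r2·wrap2 + 2·C·cosβ = 5·3.1416 + 5·3.1416 + 2·42.0000 = 115.4159

L=115.416 wrap1=180.00_deg wrap2=180.00_deg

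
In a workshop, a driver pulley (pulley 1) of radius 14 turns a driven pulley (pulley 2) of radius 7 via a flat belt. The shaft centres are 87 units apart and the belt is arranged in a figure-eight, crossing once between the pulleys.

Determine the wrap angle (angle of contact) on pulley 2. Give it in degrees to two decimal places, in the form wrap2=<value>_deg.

crossed belt: β = asin((r1+r2)/C) = asin(21/87) = 13.9680°
wrap1 = wrap2 = π + 2β = 207.9359°

wrap2=207.94_deg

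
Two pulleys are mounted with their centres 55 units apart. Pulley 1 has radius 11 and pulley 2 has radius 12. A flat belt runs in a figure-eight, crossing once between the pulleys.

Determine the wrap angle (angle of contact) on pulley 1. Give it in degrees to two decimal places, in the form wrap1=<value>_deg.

crossed belt: β = asin((r1+r2)/C) = asin(23/55) = 24.7199°
wrap1 = wrap2 = π + 2β = 229.4397°

wrap1=229.44_deg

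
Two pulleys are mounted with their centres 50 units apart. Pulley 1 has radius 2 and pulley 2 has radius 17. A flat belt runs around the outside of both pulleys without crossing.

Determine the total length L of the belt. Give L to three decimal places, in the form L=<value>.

open belt: β = asin((r2−r1)/C) = asin(15/50) = 17.4576°
wrap1 = π − 2β = 145.0848°
wrap2 = π + 2β = 214.9152°
tangent length = C·cosβ = 47.6970
L = r1·wrap1 + r2·wrap2 + 2·C·cosβ = 2·2.5322 + 17·3.7510 + 2·47.6970 = 164.2250

L=164.225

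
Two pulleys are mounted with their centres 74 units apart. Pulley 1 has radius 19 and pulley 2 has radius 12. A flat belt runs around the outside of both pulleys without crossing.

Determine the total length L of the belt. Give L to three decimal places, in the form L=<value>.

L=246.052

open belt: β = asin((r2−r1)/C) = asin(-7/74) = -5.4280°
wrap1 = π − 2β = 190.8560°
wrap2 = π + 2β = 169.1440°
tangent length = C·cosβ = 73.6682
L = r1·wrap1 + r2·wrap2 + 2·C·cosβ = 19·3.3311 + 12·2.9521 + 2·73.6682 = 246.0520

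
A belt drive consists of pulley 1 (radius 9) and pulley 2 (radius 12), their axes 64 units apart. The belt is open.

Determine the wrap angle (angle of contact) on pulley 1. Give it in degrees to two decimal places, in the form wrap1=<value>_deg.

open belt: β = asin((r2−r1)/C) = asin(3/64) = 2.6867°
wrap1 = π − 2β = 174.6266°
wrap2 = π + 2β = 185.3734°

wrap1=174.63_deg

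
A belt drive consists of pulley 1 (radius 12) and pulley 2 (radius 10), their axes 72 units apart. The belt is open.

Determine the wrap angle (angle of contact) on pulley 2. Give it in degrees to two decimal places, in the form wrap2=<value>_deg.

wrap2=176.82_deg

open belt: β = asin((r2−r1)/C) = asin(-2/72) = -1.5918°
wrap1 = π − 2β = 183.1835°
wrap2 = π + 2β = 176.8165°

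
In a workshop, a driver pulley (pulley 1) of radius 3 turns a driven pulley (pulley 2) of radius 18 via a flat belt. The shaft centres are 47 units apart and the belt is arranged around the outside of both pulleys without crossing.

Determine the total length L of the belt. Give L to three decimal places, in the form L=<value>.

L=164.803

open belt: β = asin((r2−r1)/C) = asin(15/47) = 18.6115°
wrap1 = π − 2β = 142.7771°
wrap2 = π + 2β = 217.2229°
tangent length = C·cosβ = 44.5421
L = r1·wrap1 + r2·wrap2 + 2·C·cosβ = 3·2.4919 + 18·3.7913 + 2·44.5421 = 164.8026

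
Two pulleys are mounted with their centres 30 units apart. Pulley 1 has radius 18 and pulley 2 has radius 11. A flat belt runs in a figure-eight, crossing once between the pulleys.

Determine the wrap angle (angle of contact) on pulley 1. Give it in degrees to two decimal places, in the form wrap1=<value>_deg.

crossed belt: β = asin((r1+r2)/C) = asin(29/30) = 75.1649°
wrap1 = wrap2 = π + 2β = 330.3298°

wrap1=330.33_deg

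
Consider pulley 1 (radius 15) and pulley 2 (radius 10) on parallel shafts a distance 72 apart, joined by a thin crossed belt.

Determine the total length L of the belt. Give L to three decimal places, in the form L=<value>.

crossed belt: β = asin((r1+r2)/C) = asin(25/72) = 20.3175°
wrap1 = wrap2 = π + 2β = 220.6350°
tangent length = C·cosβ = 67.5204
L = (r1+r2)·wrap + 2·C·cosβ = 25·3.8508 + 2·67.5204 = 231.3109

L=231.311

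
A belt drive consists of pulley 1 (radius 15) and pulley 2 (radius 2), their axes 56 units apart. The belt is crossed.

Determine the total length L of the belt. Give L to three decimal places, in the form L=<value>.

crossed belt: β = asin((r1+r2)/C) = asin(17/56) = 17.6722°
wrap1 = wrap2 = π + 2β = 215.3445°
tangent length = C·cosβ = 53.3573
L = (r1+r2)·wrap + 2·C·cosβ = 17·3.7585 + 2·53.3573 = 170.6086

L=170.609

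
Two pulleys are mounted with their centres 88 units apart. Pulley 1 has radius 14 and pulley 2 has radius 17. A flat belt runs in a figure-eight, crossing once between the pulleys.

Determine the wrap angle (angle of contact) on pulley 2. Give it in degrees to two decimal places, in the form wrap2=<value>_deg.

crossed belt: β = asin((r1+r2)/C) = asin(31/88) = 20.6264°
wrap1 = wrap2 = π + 2β = 221.2528°

wrap2=221.25_deg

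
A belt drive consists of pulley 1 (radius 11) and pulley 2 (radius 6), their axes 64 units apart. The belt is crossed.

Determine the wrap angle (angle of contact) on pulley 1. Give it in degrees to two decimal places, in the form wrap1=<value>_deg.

crossed belt: β = asin((r1+r2)/C) = asin(17/64) = 15.4041°
wrap1 = wrap2 = π + 2β = 210.8082°

wrap1=210.81_deg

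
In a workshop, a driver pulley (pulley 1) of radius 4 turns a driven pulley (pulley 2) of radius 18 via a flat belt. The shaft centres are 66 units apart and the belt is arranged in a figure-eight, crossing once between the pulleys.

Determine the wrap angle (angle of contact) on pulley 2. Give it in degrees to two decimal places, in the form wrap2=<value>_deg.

crossed belt: β = asin((r1+r2)/C) = asin(22/66) = 19.4712°
wrap1 = wrap2 = π + 2β = 218.9424°

wrap2=218.94_deg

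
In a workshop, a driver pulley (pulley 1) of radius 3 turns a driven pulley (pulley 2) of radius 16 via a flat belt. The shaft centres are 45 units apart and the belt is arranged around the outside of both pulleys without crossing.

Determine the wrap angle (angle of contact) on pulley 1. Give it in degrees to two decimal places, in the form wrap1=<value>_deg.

wrap1=146.42_deg

open belt: β = asin((r2−r1)/C) = asin(13/45) = 16.7914°
wrap1 = π − 2β = 146.4171°
wrap2 = π + 2β = 213.5829°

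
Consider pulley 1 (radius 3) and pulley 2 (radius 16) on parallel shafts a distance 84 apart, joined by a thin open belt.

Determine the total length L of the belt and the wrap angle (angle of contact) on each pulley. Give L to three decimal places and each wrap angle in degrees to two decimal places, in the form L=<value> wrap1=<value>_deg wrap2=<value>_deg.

L=229.706 wrap1=162.19_deg wrap2=197.81_deg

open belt: β = asin((r2−r1)/C) = asin(13/84) = 8.9030°
wrap1 = π − 2β = 162.1940°
wrap2 = π + 2β = 197.8060°
tangent length = C·cosβ = 82.9880
L = r1·wrap1 + r2·wrap2 + 2·C·cosβ = 3·2.8308 + 16·3.4524 + 2·82.9880 = 229.7062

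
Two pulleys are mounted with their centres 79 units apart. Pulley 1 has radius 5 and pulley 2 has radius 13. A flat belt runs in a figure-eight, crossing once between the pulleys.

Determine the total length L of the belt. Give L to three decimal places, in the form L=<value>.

L=218.668

crossed belt: β = asin((r1+r2)/C) = asin(18/79) = 13.1704°
wrap1 = wrap2 = π + 2β = 206.3408°
tangent length = C·cosβ = 76.9220
L = (r1+r2)·wrap + 2·C·cosβ = 18·3.6013 + 2·76.9220 = 218.6680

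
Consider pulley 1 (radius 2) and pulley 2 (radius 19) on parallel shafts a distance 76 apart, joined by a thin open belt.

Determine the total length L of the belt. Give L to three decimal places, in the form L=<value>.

open belt: β = asin((r2−r1)/C) = asin(17/76) = 12.9255°
wrap1 = π − 2β = 154.1490°
wrap2 = π + 2β = 205.8510°
tangent length = C·cosβ = 74.0743
L = r1·wrap1 + r2·wrap2 + 2·C·cosβ = 2·2.6904 + 19·3.5928 + 2·74.0743 = 221.7922

L=221.792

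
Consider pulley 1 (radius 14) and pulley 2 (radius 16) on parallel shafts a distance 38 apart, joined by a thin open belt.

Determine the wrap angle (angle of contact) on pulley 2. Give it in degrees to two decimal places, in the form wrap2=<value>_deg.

open belt: β = asin((r2−r1)/C) = asin(2/38) = 3.0170°
wrap1 = π − 2β = 173.9661°
wrap2 = π + 2β = 186.0339°

wrap2=186.03_deg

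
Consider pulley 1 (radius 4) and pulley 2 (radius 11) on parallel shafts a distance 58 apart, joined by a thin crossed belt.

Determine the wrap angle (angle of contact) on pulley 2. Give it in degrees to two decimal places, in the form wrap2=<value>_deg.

wrap2=209.98_deg

crossed belt: β = asin((r1+r2)/C) = asin(15/58) = 14.9882°
wrap1 = wrap2 = π + 2β = 209.9765°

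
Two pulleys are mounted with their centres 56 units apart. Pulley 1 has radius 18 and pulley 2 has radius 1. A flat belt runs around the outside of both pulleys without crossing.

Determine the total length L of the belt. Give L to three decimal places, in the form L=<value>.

open belt: β = asin((r2−r1)/C) = asin(-17/56) = -17.6722°
wrap1 = π − 2β = 215.3445°
wrap2 = π + 2β = 144.6555°
tangent length = C·cosβ = 53.3573
L = r1·wrap1 + r2·wrap2 + 2·C·cosβ = 18·3.7585 + 1·2.5247 + 2·53.3573 = 176.8918

L=176.892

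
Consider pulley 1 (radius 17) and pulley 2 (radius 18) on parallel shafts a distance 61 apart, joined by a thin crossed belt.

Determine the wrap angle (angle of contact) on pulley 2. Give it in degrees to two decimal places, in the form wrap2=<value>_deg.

wrap2=250.03_deg

crossed belt: β = asin((r1+r2)/C) = asin(35/61) = 35.0136°
wrap1 = wrap2 = π + 2β = 250.0271°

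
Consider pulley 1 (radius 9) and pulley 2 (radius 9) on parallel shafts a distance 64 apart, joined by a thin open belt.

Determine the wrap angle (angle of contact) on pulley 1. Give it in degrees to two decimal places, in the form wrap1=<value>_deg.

wrap1=180.00_deg

open belt: β = asin((r2−r1)/C) = asin(0/64) = 0.0000°
wrap1 = π − 2β = 180.0000°
wrap2 = π + 2β = 180.0000°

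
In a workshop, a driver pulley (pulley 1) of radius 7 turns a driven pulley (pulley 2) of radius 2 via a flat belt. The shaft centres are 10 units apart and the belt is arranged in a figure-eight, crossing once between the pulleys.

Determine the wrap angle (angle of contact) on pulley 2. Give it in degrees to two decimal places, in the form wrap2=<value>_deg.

wrap2=308.32_deg

crossed belt: β = asin((r1+r2)/C) = asin(9/10) = 64.1581°
wrap1 = wrap2 = π + 2β = 308.3161°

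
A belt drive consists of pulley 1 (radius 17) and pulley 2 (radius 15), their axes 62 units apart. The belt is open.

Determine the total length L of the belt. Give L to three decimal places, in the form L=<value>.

L=224.595

open belt: β = asin((r2−r1)/C) = asin(-2/62) = -1.8486°
wrap1 = π − 2β = 183.6971°
wrap2 = π + 2β = 176.3029°
tangent length = C·cosβ = 61.9677
L = r1·wrap1 + r2·wrap2 + 2·C·cosβ = 17·3.2061 + 15·3.0771 + 2·61.9677 = 224.5955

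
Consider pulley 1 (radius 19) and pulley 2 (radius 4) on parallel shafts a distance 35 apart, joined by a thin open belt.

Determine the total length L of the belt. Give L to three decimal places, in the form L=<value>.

L=148.790

open belt: β = asin((r2−r1)/C) = asin(-15/35) = -25.3769°
wrap1 = π − 2β = 230.7539°
wrap2 = π + 2β = 129.2461°
tangent length = C·cosβ = 31.6228
L = r1·wrap1 + r2·wrap2 + 2·C·cosβ = 19·4.0274 + 4·2.2558 + 2·31.6228 = 148.7895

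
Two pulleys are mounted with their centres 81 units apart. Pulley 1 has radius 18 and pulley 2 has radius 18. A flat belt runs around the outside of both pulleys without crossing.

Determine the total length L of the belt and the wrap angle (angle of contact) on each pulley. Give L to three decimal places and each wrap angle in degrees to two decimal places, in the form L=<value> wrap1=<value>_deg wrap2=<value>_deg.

open belt: β = asin((r2−r1)/C) = asin(0/81) = 0.0000°
wrap1 = π − 2β = 180.0000°
wrap2 = π + 2β = 180.0000°
tangent length = C·cosβ = 81.0000
L = r1·wrap1 + r2·wrap2 + 2·C·cosβ = 18·3.1416 + 18·3.1416 + 2·81.0000 = 275.0973

L=275.097 wrap1=180.00_deg wrap2=180.00_deg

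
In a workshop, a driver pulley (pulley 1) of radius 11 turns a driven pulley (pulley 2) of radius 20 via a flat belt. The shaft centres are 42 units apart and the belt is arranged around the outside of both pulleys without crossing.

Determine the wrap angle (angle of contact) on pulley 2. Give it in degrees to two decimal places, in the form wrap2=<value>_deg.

open belt: β = asin((r2−r1)/C) = asin(9/42) = 12.3736°
wrap1 = π − 2β = 155.2527°
wrap2 = π + 2β = 204.7473°

wrap2=204.75_deg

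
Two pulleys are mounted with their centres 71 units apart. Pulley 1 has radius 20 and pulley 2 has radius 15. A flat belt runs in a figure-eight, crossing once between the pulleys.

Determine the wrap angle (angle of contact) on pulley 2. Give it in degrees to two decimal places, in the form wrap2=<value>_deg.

crossed belt: β = asin((r1+r2)/C) = asin(35/71) = 29.5352°
wrap1 = wrap2 = π + 2β = 239.0703°

wrap2=239.07_deg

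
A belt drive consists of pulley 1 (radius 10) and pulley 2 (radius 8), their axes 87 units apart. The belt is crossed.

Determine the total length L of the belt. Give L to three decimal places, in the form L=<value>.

crossed belt: β = asin((r1+r2)/C) = asin(18/87) = 11.9405°
wrap1 = wrap2 = π + 2β = 203.8811°
tangent length = C·cosβ = 85.1176
L = (r1+r2)·wrap + 2·C·cosβ = 18·3.5584 + 2·85.1176 = 234.2863

L=234.286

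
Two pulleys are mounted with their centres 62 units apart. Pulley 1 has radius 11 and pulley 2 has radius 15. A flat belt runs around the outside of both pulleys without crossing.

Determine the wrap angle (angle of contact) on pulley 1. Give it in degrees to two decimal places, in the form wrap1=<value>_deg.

open belt: β = asin((r2−r1)/C) = asin(4/62) = 3.6991°
wrap1 = π − 2β = 172.6019°
wrap2 = π + 2β = 187.3981°

wrap1=172.60_deg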